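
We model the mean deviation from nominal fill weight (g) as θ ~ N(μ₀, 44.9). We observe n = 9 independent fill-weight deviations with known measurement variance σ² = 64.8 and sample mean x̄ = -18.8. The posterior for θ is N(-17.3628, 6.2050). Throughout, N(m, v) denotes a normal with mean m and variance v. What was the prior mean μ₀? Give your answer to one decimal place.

μ₀ = -8.4

With known observation variance, the Normal–Normal posterior has precision τ_n = τ₀ + n/σ² and mean μ_n = (τ₀μ₀ + (n/σ²)x̄)/τ_n.
Here τ₀ = 1/44.9 = 0.022272 and τ_data = 9/64.8 = 0.138889, so τ_n = 0.161161.
Rearranging for μ₀: μ₀ = (μ_n·τ_n − τ_data·x̄)/τ₀ = (-17.3628·0.161161 − 0.138889·-18.8) / 0.022272 = -0.187093/0.022272 ≈ -8.4.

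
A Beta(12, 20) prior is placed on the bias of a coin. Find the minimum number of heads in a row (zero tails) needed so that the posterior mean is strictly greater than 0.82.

k = 80

After k heads and 0 tails the posterior is Beta(12+k, 20), with mean (12+k)/(12+20+k).
Set (12+k)/(32+k) > 0.82 and solve: k > (0.82·32 − 12)/(1 − 0.82) = 79.111.
The smallest integer exceeding 79.111 is 80, and checking k=80: (92)/(112) = 0.8214 > 0.82.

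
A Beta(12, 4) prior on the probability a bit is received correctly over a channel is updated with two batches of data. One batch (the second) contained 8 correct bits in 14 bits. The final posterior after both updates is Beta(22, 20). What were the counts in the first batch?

Because Beta–binomial updating is additive in the counts, the combined data contributed (α_post−α_prior, β_post−β_prior) successes and failures.
Total across both batches: 22−12=10 correct bits, 20−4=16 errors.
Subtract the second batch: 10−8=2 correct bits and 16−6=10 errors.

2 correct bits and 10 errors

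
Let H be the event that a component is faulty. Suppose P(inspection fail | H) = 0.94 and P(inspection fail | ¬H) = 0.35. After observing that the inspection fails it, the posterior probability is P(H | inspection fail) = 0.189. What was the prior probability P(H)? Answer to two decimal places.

P(H) = 0.08

In odds form, posterior odds = prior odds × likelihood ratio, so prior odds = posterior odds ÷ LR.
Posterior odds = 0.189/(1−0.189) = 0.2330. LR = 0.94/0.35 = 2.6857.
Prior odds = 0.2330/2.6857 = 0.0868, so P(H) = 0.0868/(1+0.0868) ≈ 0.08.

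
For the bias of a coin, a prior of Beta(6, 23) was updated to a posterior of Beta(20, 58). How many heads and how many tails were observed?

14 heads and 35 tails

A Beta(α, β) prior with s successes and f failures in binomial data gives a Beta(α+s, β+f) posterior.
Match parameters: s=20−6=14, f=58−23=35.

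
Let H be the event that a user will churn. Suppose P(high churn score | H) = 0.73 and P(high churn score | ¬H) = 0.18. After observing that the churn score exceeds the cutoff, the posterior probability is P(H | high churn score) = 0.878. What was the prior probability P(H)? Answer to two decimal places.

Bayes' rule in odds form gives O(H|E) = O(H)·[P(E|H)/P(E|¬H)], hence O(H) = O(H|E)/LR.
Posterior odds = 0.878/(1−0.878) = 7.1967. LR = 0.73/0.18 = 4.0556.
Prior odds = 7.1967/4.0556 = 1.7745, so P(H) = 1.7745/(1+1.7745) ≈ 0.64.

P(H) = 0.64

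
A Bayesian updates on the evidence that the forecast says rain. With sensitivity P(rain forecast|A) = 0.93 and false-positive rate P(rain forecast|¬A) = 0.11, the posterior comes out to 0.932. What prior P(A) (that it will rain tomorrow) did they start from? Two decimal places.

P(A) = 0.62

Bayes' rule in odds form gives O(A|E) = O(A)·[P(E|A)/P(E|¬A)], hence O(A) = O(A|E)/LR.
Posterior odds = 0.932/(1−0.932) = 13.7059. LR = 0.93/0.11 = 8.4545.
Prior odds = 13.7059/8.4545 = 1.6211, so P(A) = 1.6211/(1+1.6211) ≈ 0.62.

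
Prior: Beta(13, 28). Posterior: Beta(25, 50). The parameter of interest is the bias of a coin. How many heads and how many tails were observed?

Under Beta–binomial conjugacy the posterior parameters are (α+s, β+f).
So s = 25 − 13 = 12 and f = 50 − 28 = 22.

12 heads and 22 tails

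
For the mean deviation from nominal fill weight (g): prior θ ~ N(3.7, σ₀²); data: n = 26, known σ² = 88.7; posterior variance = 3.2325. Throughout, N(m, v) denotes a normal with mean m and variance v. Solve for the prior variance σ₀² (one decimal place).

σ₀² = 61.6

For the Normal–Normal model with known σ², precisions add: τ_n = τ₀ + n/σ².
So 1/σ₀² = 1/3.2325 − 26/88.7 = 0.309358 − 0.293123 = 0.016235.
Hence σ₀² = 1/0.016235 ≈ 61.6.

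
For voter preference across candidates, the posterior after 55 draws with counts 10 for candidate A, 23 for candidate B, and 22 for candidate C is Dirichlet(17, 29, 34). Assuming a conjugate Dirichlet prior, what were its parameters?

Dirichlet(7, 6, 12)

For a Dirichlet(α) prior with multinomial counts c, the posterior is Dirichlet(α + c) componentwise.
Subtract each count from the matching posterior parameter: 17−10=7, 29−23=6, 34−22=12.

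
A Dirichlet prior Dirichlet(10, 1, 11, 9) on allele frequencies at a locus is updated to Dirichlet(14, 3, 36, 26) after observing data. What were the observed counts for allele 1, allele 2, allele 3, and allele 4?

counts (4, 2, 25, 17)

For a Dirichlet(α) prior with multinomial counts c, the posterior is Dirichlet(α + c) componentwise.
Counts are posterior − prior componentwise: 14−10=4, 3−1=2, 36−11=25, 26−9=17.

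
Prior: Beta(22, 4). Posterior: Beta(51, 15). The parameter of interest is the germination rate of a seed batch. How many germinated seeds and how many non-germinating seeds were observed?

29 germinated seeds and 11 non-germinating seeds

Under Beta–binomial conjugacy the posterior parameters are (a+s, b+f).
So s = 51 − 22 = 29 and f = 15 − 4 = 11.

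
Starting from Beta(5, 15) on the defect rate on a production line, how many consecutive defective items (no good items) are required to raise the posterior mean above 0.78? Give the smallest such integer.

After k defective items and 0 good items the posterior is Beta(5+k, 15), with mean (5+k)/(5+15+k).
Set (5+k)/(20+k) > 0.78 and solve: k > (0.78·20 − 5)/(1 − 0.78) = 48.182.
The smallest integer exceeding 48.182 is 49, and checking k=49: (54)/(69) = 0.7826 > 0.78.

k = 49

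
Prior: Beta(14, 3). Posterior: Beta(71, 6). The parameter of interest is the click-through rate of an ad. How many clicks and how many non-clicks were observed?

A Beta(a, b) prior with s successes and f failures in binomial data gives a Beta(a+s, b+f) posterior.
Match parameters: s=71−14=57, f=6−3=3.

57 clicks and 3 non-clicks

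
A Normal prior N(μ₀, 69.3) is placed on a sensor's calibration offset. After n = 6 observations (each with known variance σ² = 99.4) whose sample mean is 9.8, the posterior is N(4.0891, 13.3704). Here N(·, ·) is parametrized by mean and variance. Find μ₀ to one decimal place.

With known observation variance, the Normal–Normal posterior has precision τ_n = τ₀ + n/σ² and mean μ_n = (τ₀μ₀ + (n/σ²)x̄)/τ_n.
Here τ₀ = 1/69.3 = 0.014430 and τ_data = 6/99.4 = 0.060362, so τ_n = 0.074792.
Rearranging for μ₀: μ₀ = (μ_n·τ_n − τ_data·x̄)/τ₀ = (4.0891·0.074792 − 0.060362·9.8) / 0.014430 = -0.285716/0.014430 ≈ -19.8.

μ₀ = -19.8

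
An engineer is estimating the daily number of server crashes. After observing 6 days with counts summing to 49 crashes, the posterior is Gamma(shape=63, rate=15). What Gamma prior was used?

Gamma–Poisson conjugacy: posterior shape = α + Σxᵢ, posterior rate = β + n.
So α = 63 − 49 = 14 and β = 15 − 6 = 9.

Gamma(shape=14, rate=9)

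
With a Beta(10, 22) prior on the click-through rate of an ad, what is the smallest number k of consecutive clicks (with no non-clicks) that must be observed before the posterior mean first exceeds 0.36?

After k clicks and 0 non-clicks the posterior is Beta(10+k, 22), with mean (10+k)/(10+22+k).
Set (10+k)/(32+k) > 0.36 and solve: k > (0.36·32 − 10)/(1 − 0.36) = 2.375.
The smallest integer exceeding 2.375 is 3.

k = 3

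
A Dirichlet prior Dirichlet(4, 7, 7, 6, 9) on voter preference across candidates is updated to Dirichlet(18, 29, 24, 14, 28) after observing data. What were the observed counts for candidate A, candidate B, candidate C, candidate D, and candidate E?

counts (14, 22, 17, 8, 19)

For a Dirichlet(α) prior with multinomial counts c, the posterior is Dirichlet(α + c) componentwise.
Counts are posterior − prior componentwise: 18−4=14, 29−7=22, 24−7=17, 14−6=8, 28−9=19.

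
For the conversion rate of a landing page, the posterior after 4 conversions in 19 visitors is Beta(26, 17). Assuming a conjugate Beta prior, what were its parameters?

Beta(22, 2)

A Beta(α, β) prior with s successes and f failures in binomial data gives a Beta(α+s, β+f) posterior.
Subtract the data counts: 26−4=22, 17−15=2.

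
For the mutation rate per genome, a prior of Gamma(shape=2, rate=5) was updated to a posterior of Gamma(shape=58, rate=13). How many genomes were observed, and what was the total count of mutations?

n = 8 genomes with total 56 mutations

Gamma–Poisson conjugacy: posterior shape = α + Σxᵢ, posterior rate = β + n.
Matching: Σxᵢ = 58 − 2 = 56 and n = 13 − 5 = 8.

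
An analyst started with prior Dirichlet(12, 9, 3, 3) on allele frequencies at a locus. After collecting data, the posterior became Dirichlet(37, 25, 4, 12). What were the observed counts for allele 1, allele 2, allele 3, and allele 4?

For a Dirichlet(α) prior with multinomial counts c, the posterior is Dirichlet(α + c) componentwise.
Counts are posterior − prior componentwise: 37−12=25, 25−9=16, 4−3=1, 12−3=9.

counts (25, 16, 1, 9)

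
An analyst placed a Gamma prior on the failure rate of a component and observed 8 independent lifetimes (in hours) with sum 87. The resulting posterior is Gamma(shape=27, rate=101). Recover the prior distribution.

Gamma(shape=19, rate=14)

Gamma–exponential conjugacy: posterior shape = α + n, posterior rate = β + Σtᵢ.
So α = 27 − 8 = 19 and β = 101 − 87 = 14.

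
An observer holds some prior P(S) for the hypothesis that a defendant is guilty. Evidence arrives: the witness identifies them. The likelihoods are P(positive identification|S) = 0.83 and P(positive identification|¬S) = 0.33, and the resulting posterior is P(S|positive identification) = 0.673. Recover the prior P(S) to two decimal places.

P(S) = 0.45

Bayes' rule in odds form gives O(S|E) = O(S)·[P(E|S)/P(E|¬S)], hence O(S) = O(S|E)/LR.
Posterior odds = 0.673/(1−0.673) = 2.0581. LR = 0.83/0.33 = 2.5152.
Prior odds = 2.0581/2.5152 = 0.8183, so P(S) = 0.8183/(1+0.8183) ≈ 0.45.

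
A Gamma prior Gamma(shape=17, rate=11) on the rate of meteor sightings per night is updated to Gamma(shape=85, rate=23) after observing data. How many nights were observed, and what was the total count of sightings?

A Gamma(α, β) prior (rate parametrization) on a Poisson rate with n observations summing to S gives posterior Gamma(α+S, β+n).
Matching: Σxᵢ = 85 − 17 = 68 and n = 23 − 11 = 12.

n = 12 nights with total 68 sightings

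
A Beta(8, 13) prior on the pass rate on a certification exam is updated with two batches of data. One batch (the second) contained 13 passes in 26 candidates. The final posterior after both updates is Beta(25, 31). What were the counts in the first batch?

4 passes and 5 failures

Sequential conjugate updates are equivalent to a single update on the pooled data, so total successes = posterior α − prior α and total failures = posterior β − prior β.
Total across both batches: 25−8=17 passes, 31−13=18 failures.
Subtract the second batch: 17−13=4 passes and 18−13=5 failures.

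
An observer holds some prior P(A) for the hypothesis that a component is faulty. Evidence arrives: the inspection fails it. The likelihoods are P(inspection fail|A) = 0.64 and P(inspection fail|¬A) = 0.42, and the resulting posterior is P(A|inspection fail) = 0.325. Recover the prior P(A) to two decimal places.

In odds form, posterior odds = prior odds × likelihood ratio, so prior odds = posterior odds ÷ LR.
Posterior odds = 0.325/(1−0.325) = 0.4815. LR = 0.64/0.42 = 1.5238.
Prior odds = 0.4815/1.5238 = 0.3160, so P(A) = 0.3160/(1+0.3160) ≈ 0.24.

P(A) = 0.24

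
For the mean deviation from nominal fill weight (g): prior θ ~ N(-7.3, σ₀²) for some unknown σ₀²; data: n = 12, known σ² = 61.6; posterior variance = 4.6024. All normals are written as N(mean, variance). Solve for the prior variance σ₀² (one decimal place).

σ₀² = 44.5

For the Normal–Normal model with known σ², precisions add: τ_n = τ₀ + n/σ².
So 1/σ₀² = 1/4.6024 − 12/61.6 = 0.217278 − 0.194805 = 0.022473.
Hence σ₀² = 1/0.022473 ≈ 44.5.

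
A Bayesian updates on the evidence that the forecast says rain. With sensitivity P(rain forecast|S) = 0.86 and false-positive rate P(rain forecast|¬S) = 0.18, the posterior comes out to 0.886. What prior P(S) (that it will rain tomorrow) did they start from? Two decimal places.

In odds form, posterior odds = prior odds × likelihood ratio, so prior odds = posterior odds ÷ LR.
Posterior odds = 0.886/(1−0.886) = 7.7719. LR = 0.86/0.18 = 4.7778.
Prior odds = 7.7719/4.7778 = 1.6267, so P(S) = 1.6267/(1+1.6267) ≈ 0.62.

P(S) = 0.62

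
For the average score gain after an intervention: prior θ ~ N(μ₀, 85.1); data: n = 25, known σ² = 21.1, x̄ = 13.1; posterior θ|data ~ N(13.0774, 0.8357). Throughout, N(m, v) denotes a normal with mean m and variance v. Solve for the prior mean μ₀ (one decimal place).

The posterior mean is a precision-weighted average: μ_n = (τ₀μ₀ + τ_data·x̄)/(τ₀+τ_data), with τ₀=1/σ₀² and τ_data=n/σ².
Here τ₀ = 1/85.1 = 0.011751 and τ_data = 25/21.1 = 1.184834, so τ_n = 1.196585.
Rearranging for μ₀: μ₀ = (μ_n·τ_n − τ_data·x̄)/τ₀ = (13.0774·1.196585 − 1.184834·13.1) / 0.011751 = 0.126895/0.011751 ≈ 10.8.

μ₀ = 10.8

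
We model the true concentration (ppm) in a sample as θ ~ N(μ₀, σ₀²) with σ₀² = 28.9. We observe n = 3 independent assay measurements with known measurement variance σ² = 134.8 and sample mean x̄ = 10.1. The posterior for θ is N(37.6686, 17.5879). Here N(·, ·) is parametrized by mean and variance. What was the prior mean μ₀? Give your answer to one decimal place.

μ₀ = 55.4

The posterior mean is a precision-weighted average: μ_n = (τ₀μ₀ + τ_data·x̄)/(τ₀+τ_data), with τ₀=1/σ₀² and τ_data=n/σ².
Here τ₀ = 1/28.9 = 0.034602 and τ_data = 3/134.8 = 0.022255, so τ_n = 0.056857.
Rearranging for μ₀: μ₀ = (μ_n·τ_n − τ_data·x̄)/τ₀ = (37.6686·0.056857 − 0.022255·10.1) / 0.034602 = 1.916948/0.034602 ≈ 55.4.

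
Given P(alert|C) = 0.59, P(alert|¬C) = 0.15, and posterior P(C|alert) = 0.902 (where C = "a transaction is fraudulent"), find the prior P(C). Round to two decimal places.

P(C) = 0.70

Bayes' rule in odds form gives O(C|E) = O(C)·[P(E|C)/P(E|¬C)], hence O(C) = O(C|E)/LR.
Posterior odds = 0.902/(1−0.902) = 9.2041. LR = 0.59/0.15 = 3.9333.
Prior odds = 9.2041/3.9333 = 2.3400, so P(C) = 2.3400/(1+2.3400) ≈ 0.70.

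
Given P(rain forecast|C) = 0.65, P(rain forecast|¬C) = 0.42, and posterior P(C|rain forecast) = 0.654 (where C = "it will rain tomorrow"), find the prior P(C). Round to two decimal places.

P(C) = 0.55

Bayes' rule in odds form gives O(C|E) = O(C)·[P(E|C)/P(E|¬C)], hence O(C) = O(C|E)/LR.
Posterior odds = 0.654/(1−0.654) = 1.8902. LR = 0.65/0.42 = 1.5476.
Prior odds = 1.8902/1.5476 = 1.2214, so P(C) = 1.2214/(1+1.2214) ≈ 0.55.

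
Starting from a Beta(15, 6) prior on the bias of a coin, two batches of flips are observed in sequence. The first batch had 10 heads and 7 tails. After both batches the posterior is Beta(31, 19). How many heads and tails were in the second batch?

6 heads and 6 tails

Sequential conjugate updates are equivalent to a single update on the pooled data, so total successes = posterior α − prior α and total failures = posterior β − prior β.
Total across both batches: 31−15=16 heads, 19−6=13 tails.
Subtract the first batch: 16−10=6 heads and 13−7=6 tails.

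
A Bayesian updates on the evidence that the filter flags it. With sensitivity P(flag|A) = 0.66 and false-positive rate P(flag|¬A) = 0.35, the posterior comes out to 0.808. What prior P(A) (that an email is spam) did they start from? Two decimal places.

P(A) = 0.69

In odds form, posterior odds = prior odds × likelihood ratio, so prior odds = posterior odds ÷ LR.
Posterior odds = 0.808/(1−0.808) = 4.2083. LR = 0.66/0.35 = 1.8857.
Prior odds = 4.2083/1.8857 = 2.2317, so P(A) = 2.2317/(1+2.2317) ≈ 0.69.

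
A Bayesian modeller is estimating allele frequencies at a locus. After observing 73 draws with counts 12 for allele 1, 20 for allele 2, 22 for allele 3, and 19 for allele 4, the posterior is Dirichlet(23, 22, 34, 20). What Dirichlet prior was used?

For a Dirichlet(α) prior with multinomial counts c, the posterior is Dirichlet(α + c) componentwise.
Subtract each count from the matching posterior parameter: 23−12=11, 22−20=2, 34−22=12, 20−19=1.

Dirichlet(11, 2, 12, 1)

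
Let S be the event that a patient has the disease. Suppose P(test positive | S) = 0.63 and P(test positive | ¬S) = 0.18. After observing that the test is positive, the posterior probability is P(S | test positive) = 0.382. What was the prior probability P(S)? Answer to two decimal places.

P(S) = 0.15

Bayes' rule in odds form gives O(S|E) = O(S)·[P(E|S)/P(E|¬S)], hence O(S) = O(S|E)/LR.
Posterior odds = 0.382/(1−0.382) = 0.6181. LR = 0.63/0.18 = 3.5000.
Prior odds = 0.6181/3.5000 = 0.1766, so P(S) = 0.1766/(1+0.1766) ≈ 0.15.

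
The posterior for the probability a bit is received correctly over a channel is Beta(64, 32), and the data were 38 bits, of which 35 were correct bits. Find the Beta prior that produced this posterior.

A Beta(a, b) prior with s successes and f failures in binomial data gives a Beta(a+s, b+f) posterior.
So a = 64 − 35 = 29 and b = 32 − 3 = 29.

Beta(29, 29)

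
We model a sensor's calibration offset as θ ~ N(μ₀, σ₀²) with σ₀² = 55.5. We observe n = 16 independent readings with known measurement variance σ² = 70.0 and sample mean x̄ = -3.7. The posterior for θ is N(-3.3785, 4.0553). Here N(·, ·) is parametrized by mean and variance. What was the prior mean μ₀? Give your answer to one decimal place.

The posterior mean is a precision-weighted average: μ_n = (τ₀μ₀ + τ_data·x̄)/(τ₀+τ_data), with τ₀=1/σ₀² and τ_data=n/σ².
Here τ₀ = 1/55.5 = 0.018018 and τ_data = 16/70.0 = 0.228571, so τ_n = 0.246589.
Rearranging for μ₀: μ₀ = (μ_n·τ_n − τ_data·x̄)/τ₀ = (-3.3785·0.246589 − 0.228571·-3.7) / 0.018018 = 0.012612/0.018018 ≈ 0.7.

μ₀ = 0.7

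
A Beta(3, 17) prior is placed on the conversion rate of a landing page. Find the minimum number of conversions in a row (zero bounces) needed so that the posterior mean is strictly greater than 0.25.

k = 3

After k conversions and 0 bounces the posterior is Beta(3+k, 17), with mean (3+k)/(3+17+k).
Set (3+k)/(20+k) > 0.25 and solve: k > (0.25·20 − 3)/(1 − 0.25) = 2.667.
The smallest integer exceeding 2.667 is 3.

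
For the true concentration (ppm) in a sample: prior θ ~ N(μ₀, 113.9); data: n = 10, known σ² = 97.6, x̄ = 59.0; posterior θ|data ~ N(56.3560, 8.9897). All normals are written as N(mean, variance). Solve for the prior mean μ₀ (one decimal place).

μ₀ = 25.5

The posterior mean is a precision-weighted average: μ_n = (τ₀μ₀ + τ_data·x̄)/(τ₀+τ_data), with τ₀=1/σ₀² and τ_data=n/σ².
Here τ₀ = 1/113.9 = 0.008780 and τ_data = 10/97.6 = 0.102459, so τ_n = 0.111239.
Rearranging for μ₀: μ₀ = (μ_n·τ_n − τ_data·x̄)/τ₀ = (56.3560·0.111239 − 0.102459·59.0) / 0.008780 = 0.223904/0.008780 ≈ 25.5.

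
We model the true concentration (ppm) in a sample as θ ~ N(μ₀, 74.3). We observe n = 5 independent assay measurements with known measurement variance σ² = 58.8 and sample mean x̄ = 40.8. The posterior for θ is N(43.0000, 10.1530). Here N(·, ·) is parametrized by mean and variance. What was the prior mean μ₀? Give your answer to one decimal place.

With known observation variance, the Normal–Normal posterior has precision τ_n = τ₀ + n/σ² and mean μ_n = (τ₀μ₀ + (n/σ²)x̄)/τ_n.
Here τ₀ = 1/74.3 = 0.013459 and τ_data = 5/58.8 = 0.085034, so τ_n = 0.098493.
Rearranging for μ₀: μ₀ = (μ_n·τ_n − τ_data·x̄)/τ₀ = (43.0000·0.098493 − 0.085034·40.8) / 0.013459 = 0.765812/0.013459 ≈ 56.9.

μ₀ = 56.9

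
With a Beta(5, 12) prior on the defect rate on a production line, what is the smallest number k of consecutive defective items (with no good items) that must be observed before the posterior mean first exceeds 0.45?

After k defective items and 0 good items the posterior is Beta(5+k, 12), with mean (5+k)/(5+12+k).
Set (5+k)/(17+k) > 0.45 and solve: k > (0.45·17 − 5)/(1 − 0.45) = 4.818.
The smallest integer exceeding 4.818 is 5, and checking k=5: (10)/(22) = 0.4545 > 0.45.

k = 5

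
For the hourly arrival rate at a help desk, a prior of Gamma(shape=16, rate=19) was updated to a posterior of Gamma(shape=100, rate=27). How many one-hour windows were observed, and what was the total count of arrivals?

n = 8 one-hour windows with total 84 arrivals

A Gamma(α, β) prior (rate parametrization) on a Poisson rate with n observations summing to S gives posterior Gamma(α+S, β+n).
Matching: Σxᵢ = 100 − 16 = 84 and n = 27 − 19 = 8.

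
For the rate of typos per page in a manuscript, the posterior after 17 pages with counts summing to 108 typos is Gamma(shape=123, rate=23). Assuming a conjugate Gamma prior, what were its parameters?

A Gamma(α, β) prior (rate parametrization) on a Poisson rate with n observations summing to S gives posterior Gamma(α+S, β+n).
So α = 123 − 108 = 15 and β = 23 − 17 = 6.

Gamma(shape=15, rate=6)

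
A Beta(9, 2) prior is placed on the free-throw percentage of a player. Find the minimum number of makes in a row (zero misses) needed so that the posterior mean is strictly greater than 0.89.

k = 8

After k makes and 0 misses the posterior is Beta(9+k, 2), with mean (9+k)/(9+2+k).
Set (9+k)/(11+k) > 0.89 and solve: k > (0.89·11 − 9)/(1 − 0.89) = 7.182.
The smallest integer exceeding 7.182 is 8, and checking k=8: (17)/(19) = 0.8947 > 0.89.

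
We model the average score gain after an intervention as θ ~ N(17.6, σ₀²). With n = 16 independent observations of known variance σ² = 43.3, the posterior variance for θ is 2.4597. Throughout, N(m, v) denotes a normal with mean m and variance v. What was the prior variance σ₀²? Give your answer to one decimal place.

σ₀² = 27.0

Posterior precision equals prior precision plus data precision: 1/σ_n² = 1/σ₀² + n/σ².
So 1/σ₀² = 1/2.4597 − 16/43.3 = 0.406554 − 0.369515 = 0.037039.
Hence σ₀² = 1/0.037039 ≈ 27.0.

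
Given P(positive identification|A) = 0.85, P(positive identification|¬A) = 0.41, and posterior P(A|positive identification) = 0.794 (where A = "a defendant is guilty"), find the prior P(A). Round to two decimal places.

P(A) = 0.65

In odds form, posterior odds = prior odds × likelihood ratio, so prior odds = posterior odds ÷ LR.
Posterior odds = 0.794/(1−0.794) = 3.8544. LR = 0.85/0.41 = 2.0732.
Prior odds = 3.8544/2.0732 = 1.8592, so P(A) = 1.8592/(1+1.8592) ≈ 0.65.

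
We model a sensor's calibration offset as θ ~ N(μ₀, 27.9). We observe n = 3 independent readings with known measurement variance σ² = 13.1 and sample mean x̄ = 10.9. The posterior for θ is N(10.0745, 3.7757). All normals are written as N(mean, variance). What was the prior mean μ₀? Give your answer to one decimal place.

With known observation variance, the Normal–Normal posterior has precision τ_n = τ₀ + n/σ² and mean μ_n = (τ₀μ₀ + (n/σ²)x̄)/τ_n.
Here τ₀ = 1/27.9 = 0.035842 and τ_data = 3/13.1 = 0.229008, so τ_n = 0.264850.
Rearranging for μ₀: μ₀ = (μ_n·τ_n − τ_data·x̄)/τ₀ = (10.0745·0.264850 − 0.229008·10.9) / 0.035842 = 0.172044/0.035842 ≈ 4.8.

μ₀ = 4.8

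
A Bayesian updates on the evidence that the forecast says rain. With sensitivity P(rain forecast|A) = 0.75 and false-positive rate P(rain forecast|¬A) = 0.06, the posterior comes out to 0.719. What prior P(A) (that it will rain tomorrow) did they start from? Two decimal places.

P(A) = 0.17

In odds form, posterior odds = prior odds × likelihood ratio, so prior odds = posterior odds ÷ LR.
Posterior odds = 0.719/(1−0.719) = 2.5587. LR = 0.75/0.06 = 12.5000.
Prior odds = 2.5587/12.5000 = 0.2047, so P(A) = 0.2047/(1+0.2047) ≈ 0.17.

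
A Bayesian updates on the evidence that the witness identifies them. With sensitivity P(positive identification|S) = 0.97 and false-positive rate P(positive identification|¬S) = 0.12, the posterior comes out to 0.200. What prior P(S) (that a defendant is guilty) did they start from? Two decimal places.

P(S) = 0.03

Bayes' rule in odds form gives O(S|E) = O(S)·[P(E|S)/P(E|¬S)], hence O(S) = O(S|E)/LR.
Posterior odds = 0.200/(1−0.200) = 0.2500. LR = 0.97/0.12 = 8.0833.
Prior odds = 0.2500/8.0833 = 0.0309, so P(S) = 0.0309/(1+0.0309) ≈ 0.03.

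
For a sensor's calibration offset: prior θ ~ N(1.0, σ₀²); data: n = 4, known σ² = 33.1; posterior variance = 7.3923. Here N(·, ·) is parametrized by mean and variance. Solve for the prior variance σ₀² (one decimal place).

For the Normal–Normal model with known σ², precisions add: τ_n = τ₀ + n/σ².
So 1/σ₀² = 1/7.3923 − 4/33.1 = 0.135276 − 0.120846 = 0.014430.
Hence σ₀² = 1/0.014430 ≈ 69.3.

σ₀² = 69.3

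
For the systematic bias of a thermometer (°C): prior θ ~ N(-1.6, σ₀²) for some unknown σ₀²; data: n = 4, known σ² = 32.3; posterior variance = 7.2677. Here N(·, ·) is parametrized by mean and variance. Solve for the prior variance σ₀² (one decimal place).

For the Normal–Normal model with known σ², precisions add: τ_n = τ₀ + n/σ².
So 1/σ₀² = 1/7.2677 − 4/32.3 = 0.137595 − 0.123839 = 0.013756.
Hence σ₀² = 1/0.013756 ≈ 72.7.

σ₀² = 72.7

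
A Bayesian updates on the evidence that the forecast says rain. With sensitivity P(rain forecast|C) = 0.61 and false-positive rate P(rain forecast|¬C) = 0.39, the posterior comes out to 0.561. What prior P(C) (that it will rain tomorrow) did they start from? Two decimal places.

In odds form, posterior odds = prior odds × likelihood ratio, so prior odds = posterior odds ÷ LR.
Posterior odds = 0.561/(1−0.561) = 1.2779. LR = 0.61/0.39 = 1.5641.
Prior odds = 1.2779/1.5641 = 0.8170, so P(C) = 0.8170/(1+0.8170) ≈ 0.45.

P(C) = 0.45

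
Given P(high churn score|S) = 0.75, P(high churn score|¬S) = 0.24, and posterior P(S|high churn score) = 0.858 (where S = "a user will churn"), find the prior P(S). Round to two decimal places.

P(S) = 0.66

Bayes' rule in odds form gives O(S|E) = O(S)·[P(E|S)/P(E|¬S)], hence O(S) = O(S|E)/LR.
Posterior odds = 0.858/(1−0.858) = 6.0423. LR = 0.75/0.24 = 3.1250.
Prior odds = 6.0423/3.1250 = 1.9335, so P(S) = 1.9335/(1+1.9335) ≈ 0.66.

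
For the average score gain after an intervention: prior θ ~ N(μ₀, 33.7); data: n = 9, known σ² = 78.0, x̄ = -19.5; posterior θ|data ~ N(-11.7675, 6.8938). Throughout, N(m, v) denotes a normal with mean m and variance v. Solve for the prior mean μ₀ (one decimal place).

μ₀ = 18.3

With known observation variance, the Normal–Normal posterior has precision τ_n = τ₀ + n/σ² and mean μ_n = (τ₀μ₀ + (n/σ²)x̄)/τ_n.
Here τ₀ = 1/33.7 = 0.029674 and τ_data = 9/78.0 = 0.115385, so τ_n = 0.145059.
Rearranging for μ₀: μ₀ = (μ_n·τ_n − τ_data·x̄)/τ₀ = (-11.7675·0.145059 − 0.115385·-19.5) / 0.029674 = 0.543026/0.029674 ≈ 18.3.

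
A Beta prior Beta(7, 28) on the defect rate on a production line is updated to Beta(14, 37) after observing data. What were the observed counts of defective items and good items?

7 defective items and 9 good items

Beta is conjugate to the binomial likelihood: posterior = Beta(a+s, b+f).
Match parameters: s=14−7=7, f=37−28=9.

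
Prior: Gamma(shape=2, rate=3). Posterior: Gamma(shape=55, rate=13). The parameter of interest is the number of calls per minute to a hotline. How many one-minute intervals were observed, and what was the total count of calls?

A Gamma(α, β) prior (rate parametrization) on a Poisson rate with n observations summing to S gives posterior Gamma(α+S, β+n).
Matching: Σxᵢ = 55 − 2 = 53 and n = 13 − 3 = 10.

n = 10 one-minute intervals with total 53 calls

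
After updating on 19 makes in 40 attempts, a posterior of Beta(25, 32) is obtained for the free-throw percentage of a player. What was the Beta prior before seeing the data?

Beta(6, 11)

A Beta(α, β) prior with s successes and f failures in binomial data gives a Beta(α+s, β+f) posterior.
Subtract the data counts: 25−19=6, 32−21=11.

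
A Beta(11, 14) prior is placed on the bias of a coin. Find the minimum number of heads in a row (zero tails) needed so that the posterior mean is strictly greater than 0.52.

After k heads and 0 tails the posterior is Beta(11+k, 14), with mean (11+k)/(11+14+k).
Set (11+k)/(25+k) > 0.52 and solve: k > (0.52·25 − 11)/(1 − 0.52) = 4.167.
The smallest integer exceeding 4.167 is 5.

k = 5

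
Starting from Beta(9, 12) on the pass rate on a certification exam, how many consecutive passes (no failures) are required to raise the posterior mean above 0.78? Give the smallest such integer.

After k passes and 0 failures the posterior is Beta(9+k, 12), with mean (9+k)/(9+12+k).
Set (9+k)/(21+k) > 0.78 and solve: k > (0.78·21 − 9)/(1 − 0.78) = 33.545.
The smallest integer exceeding 33.545 is 34.

k = 34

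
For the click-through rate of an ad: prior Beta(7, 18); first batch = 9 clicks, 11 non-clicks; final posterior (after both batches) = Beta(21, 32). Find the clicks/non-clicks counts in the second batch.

5 clicks and 3 non-clicks

Sequential conjugate updates are equivalent to a single update on the pooled data, so total successes = posterior α − prior α and total failures = posterior β − prior β.
Total across both batches: 21−7=14 clicks, 32−18=14 non-clicks.
Subtract the first batch: 14−9=5 clicks and 14−11=3 non-clicks.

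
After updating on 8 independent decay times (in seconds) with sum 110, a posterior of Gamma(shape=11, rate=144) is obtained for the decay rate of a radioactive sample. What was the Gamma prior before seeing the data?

Gamma(shape=3, rate=34)

For an exponential likelihood with a Gamma(α, β) prior on the rate, n observations with total T give posterior Gamma(α+n, β+T).
So α = 11 − 8 = 3 and β = 144 − 110 = 34.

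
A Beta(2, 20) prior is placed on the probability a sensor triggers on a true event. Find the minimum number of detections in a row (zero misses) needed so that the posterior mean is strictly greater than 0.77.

k = 65

After k detections and 0 misses the posterior is Beta(2+k, 20), with mean (2+k)/(2+20+k).
Set (2+k)/(22+k) > 0.77 and solve: k > (0.77·22 − 2)/(1 − 0.77) = 64.957.
The smallest integer exceeding 64.957 is 65.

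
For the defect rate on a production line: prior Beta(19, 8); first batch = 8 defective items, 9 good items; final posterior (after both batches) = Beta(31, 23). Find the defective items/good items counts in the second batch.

4 defective items and 6 good items

Because Beta–binomial updating is additive in the counts, the combined data contributed (α_post−α_prior, β_post−β_prior) successes and failures.
Total across both batches: 31−19=12 defective items, 23−8=15 good items.
Subtract the first batch: 12−8=4 defective items and 15−9=6 good items.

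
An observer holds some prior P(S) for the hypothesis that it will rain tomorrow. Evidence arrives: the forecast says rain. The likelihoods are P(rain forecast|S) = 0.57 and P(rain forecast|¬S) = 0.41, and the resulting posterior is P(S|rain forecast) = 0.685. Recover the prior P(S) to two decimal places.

In odds form, posterior odds = prior odds × likelihood ratio, so prior odds = posterior odds ÷ LR.
Posterior odds = 0.685/(1−0.685) = 2.1746. LR = 0.57/0.41 = 1.3902.
Prior odds = 2.1746/1.3902 = 1.5642, so P(S) = 1.5642/(1+1.5642) ≈ 0.61.

P(S) = 0.61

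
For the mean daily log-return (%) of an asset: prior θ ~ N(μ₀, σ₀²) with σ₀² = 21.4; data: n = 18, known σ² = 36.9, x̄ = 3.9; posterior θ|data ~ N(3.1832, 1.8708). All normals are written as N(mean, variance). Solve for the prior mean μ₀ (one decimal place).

μ₀ = -4.3

The posterior mean is a precision-weighted average: μ_n = (τ₀μ₀ + τ_data·x̄)/(τ₀+τ_data), with τ₀=1/σ₀² and τ_data=n/σ².
Here τ₀ = 1/21.4 = 0.046729 and τ_data = 18/36.9 = 0.487805, so τ_n = 0.534534.
Rearranging for μ₀: μ₀ = (μ_n·τ_n − τ_data·x̄)/τ₀ = (3.1832·0.534534 − 0.487805·3.9) / 0.046729 = -0.200911/0.046729 ≈ -4.3.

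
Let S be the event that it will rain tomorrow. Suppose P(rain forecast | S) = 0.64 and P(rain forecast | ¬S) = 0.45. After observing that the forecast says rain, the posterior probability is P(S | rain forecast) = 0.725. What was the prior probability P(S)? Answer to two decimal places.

P(S) = 0.65

Bayes' rule in odds form gives O(S|E) = O(S)·[P(E|S)/P(E|¬S)], hence O(S) = O(S|E)/LR.
Posterior odds = 0.725/(1−0.725) = 2.6364. LR = 0.64/0.45 = 1.4222.
Prior odds = 2.6364/1.4222 = 1.8537, so P(S) = 1.8537/(1+1.8537) ≈ 0.65.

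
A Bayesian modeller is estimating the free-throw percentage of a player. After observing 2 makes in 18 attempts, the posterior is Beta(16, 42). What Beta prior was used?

A Beta(a, b) prior with s successes and f failures in binomial data gives a Beta(a+s, b+f) posterior.
So a = 16 − 2 = 14 and b = 42 − 16 = 26.

Beta(14, 26)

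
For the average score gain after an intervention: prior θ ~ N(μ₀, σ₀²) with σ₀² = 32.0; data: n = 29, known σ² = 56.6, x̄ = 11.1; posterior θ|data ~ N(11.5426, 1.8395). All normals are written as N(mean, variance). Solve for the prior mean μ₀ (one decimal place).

μ₀ = 18.8

With known observation variance, the Normal–Normal posterior has precision τ_n = τ₀ + n/σ² and mean μ_n = (τ₀μ₀ + (n/σ²)x̄)/τ_n.
Here τ₀ = 1/32.0 = 0.031250 and τ_data = 29/56.6 = 0.512367, so τ_n = 0.543617.
Rearranging for μ₀: μ₀ = (μ_n·τ_n − τ_data·x̄)/τ₀ = (11.5426·0.543617 − 0.512367·11.1) / 0.031250 = 0.587480/0.031250 ≈ 18.8.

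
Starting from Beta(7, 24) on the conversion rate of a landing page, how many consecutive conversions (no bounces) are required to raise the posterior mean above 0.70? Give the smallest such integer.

After k conversions and 0 bounces the posterior is Beta(7+k, 24), with mean (7+k)/(7+24+k).
Set (7+k)/(31+k) > 0.70 and solve: k > (0.70·31 − 7)/(1 − 0.70) = 49.000.
The smallest integer exceeding 49.000 is 50, and checking k=50: (57)/(81) = 0.7037 > 0.70.

k = 50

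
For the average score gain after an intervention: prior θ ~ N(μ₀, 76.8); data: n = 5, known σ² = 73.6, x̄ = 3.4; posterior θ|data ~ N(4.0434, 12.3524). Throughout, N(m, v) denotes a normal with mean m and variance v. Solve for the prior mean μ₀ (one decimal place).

The posterior mean is a precision-weighted average: μ_n = (τ₀μ₀ + τ_data·x̄)/(τ₀+τ_data), with τ₀=1/σ₀² and τ_data=n/σ².
Here τ₀ = 1/76.8 = 0.013021 and τ_data = 5/73.6 = 0.067935, so τ_n = 0.080956.
Rearranging for μ₀: μ₀ = (μ_n·τ_n − τ_data·x̄)/τ₀ = (4.0434·0.080956 − 0.067935·3.4) / 0.013021 = 0.096358/0.013021 ≈ 7.4.

μ₀ = 7.4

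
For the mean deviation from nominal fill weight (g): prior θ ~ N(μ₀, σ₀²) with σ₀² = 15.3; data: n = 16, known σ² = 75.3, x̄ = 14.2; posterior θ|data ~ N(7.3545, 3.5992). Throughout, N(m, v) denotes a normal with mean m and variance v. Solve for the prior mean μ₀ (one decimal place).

μ₀ = -14.9

The posterior mean is a precision-weighted average: μ_n = (τ₀μ₀ + τ_data·x̄)/(τ₀+τ_data), with τ₀=1/σ₀² and τ_data=n/σ².
Here τ₀ = 1/15.3 = 0.065359 and τ_data = 16/75.3 = 0.212483, so τ_n = 0.277842.
Rearranging for μ₀: μ₀ = (μ_n·τ_n − τ_data·x̄)/τ₀ = (7.3545·0.277842 − 0.212483·14.2) / 0.065359 = -0.973870/0.065359 ≈ -14.9.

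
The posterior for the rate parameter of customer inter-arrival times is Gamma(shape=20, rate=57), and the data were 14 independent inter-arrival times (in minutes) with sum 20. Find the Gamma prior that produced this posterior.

For an exponential likelihood with a Gamma(α, β) prior on the rate, n observations with total T give posterior Gamma(α+n, β+T).
So α = 20 − 14 = 6 and β = 57 − 20 = 37.

Gamma(shape=6, rate=37)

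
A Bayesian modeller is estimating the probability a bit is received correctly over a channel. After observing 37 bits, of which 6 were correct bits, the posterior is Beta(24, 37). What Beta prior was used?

Beta is conjugate to the binomial likelihood: posterior = Beta(a+s, b+f).
So a = 24 − 6 = 18 and b = 37 − 31 = 6.

Beta(18, 6)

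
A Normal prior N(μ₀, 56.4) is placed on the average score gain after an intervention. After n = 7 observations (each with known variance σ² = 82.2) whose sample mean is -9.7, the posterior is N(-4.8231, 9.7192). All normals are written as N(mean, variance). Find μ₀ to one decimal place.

With known observation variance, the Normal–Normal posterior has precision τ_n = τ₀ + n/σ² and mean μ_n = (τ₀μ₀ + (n/σ²)x̄)/τ_n.
Here τ₀ = 1/56.4 = 0.017730 and τ_data = 7/82.2 = 0.085158, so τ_n = 0.102888.
Rearranging for μ₀: μ₀ = (μ_n·τ_n − τ_data·x̄)/τ₀ = (-4.8231·0.102888 − 0.085158·-9.7) / 0.017730 = 0.329793/0.017730 ≈ 18.6.

μ₀ = 18.6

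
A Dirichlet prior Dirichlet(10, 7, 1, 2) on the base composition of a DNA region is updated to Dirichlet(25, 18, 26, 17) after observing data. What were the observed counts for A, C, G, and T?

counts (15, 11, 25, 15)

For a Dirichlet(α) prior with multinomial counts c, the posterior is Dirichlet(α + c) componentwise.
Counts are posterior − prior componentwise: 25−10=15, 18−7=11, 26−1=25, 17−2=15.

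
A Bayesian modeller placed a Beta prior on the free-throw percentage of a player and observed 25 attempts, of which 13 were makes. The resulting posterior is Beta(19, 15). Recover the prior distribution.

Beta(6, 3)

A Beta(α, β) prior with s successes and f failures in binomial data gives a Beta(α+s, β+f) posterior.
So α = 19 − 13 = 6 and β = 15 − 12 = 3.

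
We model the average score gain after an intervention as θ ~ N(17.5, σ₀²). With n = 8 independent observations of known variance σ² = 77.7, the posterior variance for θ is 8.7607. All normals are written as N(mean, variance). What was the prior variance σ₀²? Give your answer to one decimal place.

σ₀² = 89.4

Posterior precision equals prior precision plus data precision: 1/σ_n² = 1/σ₀² + n/σ².
So 1/σ₀² = 1/8.7607 − 8/77.7 = 0.114146 − 0.102960 = 0.011186.
Hence σ₀² = 1/0.011186 ≈ 89.4.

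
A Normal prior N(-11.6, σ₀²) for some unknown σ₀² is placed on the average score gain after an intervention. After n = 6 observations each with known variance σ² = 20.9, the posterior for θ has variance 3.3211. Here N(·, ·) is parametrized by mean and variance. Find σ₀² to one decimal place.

σ₀² = 71.3

For the Normal–Normal model with known σ², precisions add: τ_n = τ₀ + n/σ².
So 1/σ₀² = 1/3.3211 − 6/20.9 = 0.301105 − 0.287081 = 0.014024.
Hence σ₀² = 1/0.014024 ≈ 71.3.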